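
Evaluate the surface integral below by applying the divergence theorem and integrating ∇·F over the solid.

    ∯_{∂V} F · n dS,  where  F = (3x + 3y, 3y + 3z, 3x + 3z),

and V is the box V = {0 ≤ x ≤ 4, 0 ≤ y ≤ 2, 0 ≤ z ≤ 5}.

By the divergence theorem,

    ∯_{∂V} F · n dS = ∭_V (∇ · F) dV.

Compute the divergence:
    ∇ · F = ∂F_x/∂x + ∂F_y/∂y + ∂F_z/∂z = 3 + 3 + 3 = 9.

V is a rectangular box, so dV = dx dy dz with 0 ≤ x ≤ 4, 0 ≤ y ≤ 2, 0 ≤ z ≤ 5.

Integrate (9) over V as an iterated integral:

    ∭_V (∇·F) dV = ∫_0^{4} ∫_0^{2} ∫_0^{5} (9) dz dy dx.

Inner (z from 0 to 5): 45.
Middle (y from 0 to 2): 90.
Outer (x from 0 to 4): 360.

Therefore ∯_{∂V} F · n dS = 360.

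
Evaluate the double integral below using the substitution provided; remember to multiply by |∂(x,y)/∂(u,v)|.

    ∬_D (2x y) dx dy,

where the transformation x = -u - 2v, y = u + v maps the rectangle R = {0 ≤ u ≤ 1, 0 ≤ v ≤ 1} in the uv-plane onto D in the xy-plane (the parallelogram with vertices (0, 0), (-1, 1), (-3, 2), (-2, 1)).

Compute the Jacobian determinant of (x, y) with respect to (u, v):

    ∂(x,y)/∂(u,v) = | -1  -2 | = (-1)(1) - (-2)(1) = 1.
                   | 1  1 |

Its absolute value is |J| = 1 (the area scaling factor).

Substituting x = -u - 2v, y = u + v into the integrand,

    2x y → -2u^2 - 6u v - 4v^2,

so the integral becomes

    ∬_R (-2u^2 - 6u v - 4v^2) · |J| du dv = ∫_0^1 ∫_0^1 (-2u^2 - 6u v - 4v^2) dv du.

Inner (v): -2u^2 - 3u - 4/3.
Outer (u): -7/2.

Therefore ∬_D (2x y) dx dy = -7/2.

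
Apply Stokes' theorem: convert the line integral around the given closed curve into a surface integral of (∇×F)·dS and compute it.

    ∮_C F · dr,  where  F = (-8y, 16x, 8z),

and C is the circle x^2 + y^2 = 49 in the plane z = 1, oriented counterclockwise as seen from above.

Let S be the flat disk x^2 + y^2 ≤ 49 in the plane z = 1, with upward unit normal n̂ = ẑ. By Stokes' theorem,

    ∮_C F · dr = ∬_S (∇ × F) · n̂ dS = ∬_D (curl F)_z dA,

where D is the disk x^2 + y^2 ≤ 49.

Compute the curl of F = (-8y, 16x, 8z):
    (∇ × F)_x = ∂F_z/∂y - ∂F_y/∂z = 0,
    (∇ × F)_y = ∂F_x/∂z - ∂F_z/∂x = 0,
    (∇ × F)_z = ∂F_y/∂x - ∂F_x/∂y = 24.

On z = 1, (curl F)_z = 24.

Convert to polar (x = r cos θ, y = r sin θ, dA = r dr dθ); the integrand becomes 24, so

    ∬_D (curl F)_z dA = ∫_0^{2π} ∫_0^{7} (24) · r dr dθ.

Inner (r from 0 to 7): 588.
Outer (θ from 0 to 2π): 1176π.

Therefore ∮_C F · dr = 1176π.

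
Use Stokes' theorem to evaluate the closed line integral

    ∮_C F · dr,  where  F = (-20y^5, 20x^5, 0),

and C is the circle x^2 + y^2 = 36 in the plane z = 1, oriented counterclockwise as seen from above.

Let S be the flat disk x^2 + y^2 ≤ 36 in the plane z = 1, with upward unit normal n̂ = ẑ. By Stokes' theorem,

    ∮_C F · dr = ∬_S (∇ × F) · n̂ dS = ∬_D (curl F)_z dA,

where D is the disk x^2 + y^2 ≤ 36.

Compute the curl of F = (-20y^5, 20x^5, 0):
    (∇ × F)_x = ∂F_z/∂y - ∂F_y/∂z = 0,
    (∇ × F)_y = ∂F_x/∂z - ∂F_z/∂x = 0,
    (∇ × F)_z = ∂F_y/∂x - ∂F_x/∂y = 100x^4 + 100y^4.

On z = 1, (curl F)_z = 100x^4 + 100y^4.

Convert to polar (x = r cos θ, y = r sin θ, dA = r dr dθ); the integrand becomes 100r^4(sin(θ)^4 + cos(θ)^4), so

    ∬_D (curl F)_z dA = ∫_0^{2π} ∫_0^{6} (100r^4(sin(θ)^4 + cos(θ)^4)) · r dr dθ.

Inner (r from 0 to 6): 777600sin(θ)^4 + 777600cos(θ)^4.
Outer (θ from 0 to 2π): 1166400π.

Therefore ∮_C F · dr = 1166400π.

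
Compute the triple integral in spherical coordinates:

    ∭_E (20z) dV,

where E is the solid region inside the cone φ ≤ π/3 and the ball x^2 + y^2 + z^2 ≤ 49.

In spherical coordinates, x = ρ sin(φ) cos(θ), y = ρ sin(φ) sin(θ), z = ρ cos(φ), and dV = ρ^2 sin(φ) dρ dφ dθ.

The integrand becomes 20ρ cos(φ), so

    ∭_E (20z) dV = ∫_{0}^{2π} ∫_{0}^{π/3} ∫_{0}^{7} (20ρ cos(φ)) · ρ^2 sin(φ) dρ dφ dθ.

Inner (ρ): 12005sin(2φ)/2.
Middle (φ): 36015/8.
Outer (θ): 36015π/4.

Therefore the triple integral equals 36015π/4.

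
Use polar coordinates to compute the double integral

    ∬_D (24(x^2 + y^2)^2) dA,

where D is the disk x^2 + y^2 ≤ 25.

The region D is 0 ≤ r ≤ 5, 0 ≤ θ ≤ 2π in polar coordinates, where x = r cos(θ), y = r sin(θ), and dA = r dr dθ.

Under the substitution, the integrand becomes 24r^4, so

    ∬_D (24(x^2 + y^2)^2) dA = ∫_{0}^{2π} ∫_{0}^{5} (24r^4) · r dr dθ.

Inner integral (in r): ∫_{0}^{5} (24r^4) · r dr = 62500.

Outer integral (in θ): ∫_{0}^{2π} (62500) dθ = 125000π.

Therefore ∬_D (24(x^2 + y^2)^2) dA = 125000π.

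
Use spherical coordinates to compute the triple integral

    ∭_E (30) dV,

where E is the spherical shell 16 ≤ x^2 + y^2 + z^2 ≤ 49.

In spherical coordinates, x = ρ sin(φ) cos(θ), y = ρ sin(φ) sin(θ), z = ρ cos(φ), and dV = ρ^2 sin(φ) dρ dφ dθ.

The integrand becomes 30, so

    ∭_E (30) dV = ∫_{0}^{2π} ∫_{0}^{π} ∫_{4}^{7} (30) · ρ^2 sin(φ) dρ dφ dθ.

Inner (ρ): 2790sin(φ).
Middle (φ): 5580.
Outer (θ): 11160π.

Therefore the triple integral equals 11160π.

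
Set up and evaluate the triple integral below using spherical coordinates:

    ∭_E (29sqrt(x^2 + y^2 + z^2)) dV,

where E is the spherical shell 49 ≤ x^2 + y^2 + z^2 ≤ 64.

In spherical coordinates, x = ρ sin(φ) cos(θ), y = ρ sin(φ) sin(θ), z = ρ cos(φ), and dV = ρ^2 sin(φ) dρ dφ dθ.

The integrand becomes 29ρ, so

    ∭_E (29sqrt(x^2 + y^2 + z^2)) dV = ∫_{0}^{2π} ∫_{0}^{π} ∫_{7}^{8} (29ρ) · ρ^2 sin(φ) dρ dφ dθ.

Inner (ρ): 49155sin(φ)/4.
Middle (φ): 49155/2.
Outer (θ): 49155π.

Therefore the triple integral equals 49155π.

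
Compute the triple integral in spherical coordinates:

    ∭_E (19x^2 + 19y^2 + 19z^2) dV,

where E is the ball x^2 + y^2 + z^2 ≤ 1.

In spherical coordinates, x = ρ sin(φ) cos(θ), y = ρ sin(φ) sin(θ), z = ρ cos(φ), and dV = ρ^2 sin(φ) dρ dφ dθ.

The integrand becomes 19ρ^2, so

    ∭_E (19x^2 + 19y^2 + 19z^2) dV = ∫_{0}^{2π} ∫_{0}^{π} ∫_{0}^{1} (19ρ^2) · ρ^2 sin(φ) dρ dφ dθ.

Inner (ρ): 19sin(φ)/5.
Middle (φ): 38/5.
Outer (θ): 76π/5.

Therefore the triple integral equals 76π/5.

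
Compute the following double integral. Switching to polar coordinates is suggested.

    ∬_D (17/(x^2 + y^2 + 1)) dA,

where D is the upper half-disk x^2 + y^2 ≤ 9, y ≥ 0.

The region D is 0 ≤ r ≤ 3, 0 ≤ θ ≤ π in polar coordinates, where x = r cos(θ), y = r sin(θ), and dA = r dr dθ.

Under the substitution, the integrand becomes 17/(r^2 + 1), so

    ∬_D (17/(x^2 + y^2 + 1)) dA = ∫_{0}^{π} ∫_{0}^{3} (17/(r^2 + 1)) · r dr dθ.

Inner integral (in r): ∫_{0}^{3} (17/(r^2 + 1)) · r dr = 17log(10)/2.

Outer integral (in θ): ∫_{0}^{π} (17log(10)/2) dθ = 17π log(10)/2.

Therefore ∬_D (17/(x^2 + y^2 + 1)) dA = 17π log(10)/2.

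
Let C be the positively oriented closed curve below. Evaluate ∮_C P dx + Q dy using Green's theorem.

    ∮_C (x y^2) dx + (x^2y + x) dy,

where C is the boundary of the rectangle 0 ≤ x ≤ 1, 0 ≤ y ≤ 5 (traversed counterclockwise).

Green's theorem converts the closed line integral into a double integral over the enclosed region D:

    ∮_C P dx + Q dy = ∬_D (∂Q/∂x - ∂P/∂y) dA.

Here P = x y^2, Q = x^2y + x, so

    ∂Q/∂x = 2x y + 1,    ∂P/∂y = 2x y,
    ∂Q/∂x - ∂P/∂y = 1.

D is the region 0 ≤ x ≤ 1, 0 ≤ y ≤ 5. Evaluating the double integral:

    ∬_D (1) dA = ∫_0^{1} ∫_0^{5} (1) dy dx.

Inner (y from 0 to 5): 5.
Outer (x from 0 to 1): 5.

Therefore ∮_C P dx + Q dy = 5.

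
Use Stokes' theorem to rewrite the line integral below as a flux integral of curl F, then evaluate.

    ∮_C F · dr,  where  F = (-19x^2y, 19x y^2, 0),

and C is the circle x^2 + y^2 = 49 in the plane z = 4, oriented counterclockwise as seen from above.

Let S be the flat disk x^2 + y^2 ≤ 49 in the plane z = 4, with upward unit normal n̂ = ẑ. By Stokes' theorem,

    ∮_C F · dr = ∬_S (∇ × F) · n̂ dS = ∬_D (curl F)_z dA,

where D is the disk x^2 + y^2 ≤ 49.

Compute the curl of F = (-19x^2y, 19x y^2, 0):
    (∇ × F)_x = ∂F_z/∂y - ∂F_y/∂z = 0,
    (∇ × F)_y = ∂F_x/∂z - ∂F_z/∂x = 0,
    (∇ × F)_z = ∂F_y/∂x - ∂F_x/∂y = 19x^2 + 19y^2.

On z = 4, (curl F)_z = 19x^2 + 19y^2.

Convert to polar (x = r cos θ, y = r sin θ, dA = r dr dθ); the integrand becomes 19r^2, so

    ∬_D (curl F)_z dA = ∫_0^{2π} ∫_0^{7} (19r^2) · r dr dθ.

Inner (r from 0 to 7): 45619/4.
Outer (θ from 0 to 2π): 45619π/2.

Therefore ∮_C F · dr = 45619π/2.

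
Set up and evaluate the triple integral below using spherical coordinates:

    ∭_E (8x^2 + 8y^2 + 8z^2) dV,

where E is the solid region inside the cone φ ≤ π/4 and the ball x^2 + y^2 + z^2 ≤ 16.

In spherical coordinates, x = ρ sin(φ) cos(θ), y = ρ sin(φ) sin(θ), z = ρ cos(φ), and dV = ρ^2 sin(φ) dρ dφ dθ.

The integrand becomes 8ρ^2, so

    ∭_E (8x^2 + 8y^2 + 8z^2) dV = ∫_{0}^{2π} ∫_{0}^{π/4} ∫_{0}^{4} (8ρ^2) · ρ^2 sin(φ) dρ dφ dθ.

Inner (ρ): 8192sin(φ)/5.
Middle (φ): 8192/5 - 4096sqrt(2)/5.
Outer (θ): 8192π (2 - sqrt(2))/5.

Therefore the triple integral equals 8192π (2 - sqrt(2))/5.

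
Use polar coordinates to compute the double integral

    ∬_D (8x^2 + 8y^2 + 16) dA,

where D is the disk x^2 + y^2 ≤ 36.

The region D is 0 ≤ r ≤ 6, 0 ≤ θ ≤ 2π in polar coordinates, where x = r cos(θ), y = r sin(θ), and dA = r dr dθ.

Under the substitution, the integrand becomes 8r^2 + 16, so

    ∬_D (8x^2 + 8y^2 + 16) dA = ∫_{0}^{2π} ∫_{0}^{6} (8r^2 + 16) · r dr dθ.

Inner integral (in r): ∫_{0}^{6} (8r^2 + 16) · r dr = 2880.

Outer integral (in θ): ∫_{0}^{2π} (2880) dθ = 5760π.

Therefore ∬_D (8x^2 + 8y^2 + 16) dA = 5760π.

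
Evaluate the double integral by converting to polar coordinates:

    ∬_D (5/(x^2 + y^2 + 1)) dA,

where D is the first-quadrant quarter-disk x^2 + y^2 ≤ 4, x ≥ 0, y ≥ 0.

The region D is 0 ≤ r ≤ 2, 0 ≤ θ ≤ π/2 in polar coordinates, where x = r cos(θ), y = r sin(θ), and dA = r dr dθ.

Under the substitution, the integrand becomes 5/(r^2 + 1), so

    ∬_D (5/(x^2 + y^2 + 1)) dA = ∫_{0}^{π/2} ∫_{0}^{2} (5/(r^2 + 1)) · r dr dθ.

Inner integral (in r): ∫_{0}^{2} (5/(r^2 + 1)) · r dr = 5log(5)/2.

Outer integral (in θ): ∫_{0}^{π/2} (5log(5)/2) dθ = 5π log(5)/4.

Therefore ∬_D (5/(x^2 + y^2 + 1)) dA = 5π log(5)/4.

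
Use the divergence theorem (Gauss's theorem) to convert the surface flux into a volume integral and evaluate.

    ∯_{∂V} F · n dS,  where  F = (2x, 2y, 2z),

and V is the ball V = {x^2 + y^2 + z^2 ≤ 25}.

By the divergence theorem,

    ∯_{∂V} F · n dS = ∭_V (∇ · F) dV.

Compute the divergence:
    ∇ · F = ∂F_x/∂x + ∂F_y/∂y + ∂F_z/∂z = 2 + 2 + 2 = 6.

In spherical coordinates, x = ρ sin(φ) cos(θ), y = ρ sin(φ) sin(θ), z = ρ cos(φ), dV = ρ^2 sin(φ) dρ dφ dθ, with 0 ≤ ρ ≤ 5, 0 ≤ φ ≤ π, 0 ≤ θ ≤ 2π.

The integrand, after substitution and multiplying by the volume element, becomes (6) · ρ^2 sin(φ), so

    ∭_V (∇·F) dV = ∫_0^{2π} ∫_0^{π} ∫_0^{5} (6) · ρ^2 sin(φ) dρ dφ dθ.

Inner (ρ from 0 to 5): 250sin(φ).
Middle (φ from 0 to π): 500.
Outer (θ from 0 to 2π): 1000π.

Therefore ∯_{∂V} F · n dS = 1000π.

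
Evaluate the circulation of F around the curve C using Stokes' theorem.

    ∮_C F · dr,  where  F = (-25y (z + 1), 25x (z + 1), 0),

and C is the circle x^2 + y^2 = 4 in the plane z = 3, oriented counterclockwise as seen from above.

Let S be the flat disk x^2 + y^2 ≤ 4 in the plane z = 3, with upward unit normal n̂ = ẑ. By Stokes' theorem,

    ∮_C F · dr = ∬_S (∇ × F) · n̂ dS = ∬_D (curl F)_z dA,

where D is the disk x^2 + y^2 ≤ 4.

Compute the curl of F = (-25y (z + 1), 25x (z + 1), 0):
    (∇ × F)_x = ∂F_z/∂y - ∂F_y/∂z = -25x,
    (∇ × F)_y = ∂F_x/∂z - ∂F_z/∂x = -25y,
    (∇ × F)_z = ∂F_y/∂x - ∂F_x/∂y = 50z + 50.

On z = 3, (curl F)_z = 200.

Convert to polar (x = r cos θ, y = r sin θ, dA = r dr dθ); the integrand becomes 200, so

    ∬_D (curl F)_z dA = ∫_0^{2π} ∫_0^{2} (200) · r dr dθ.

Inner (r from 0 to 2): 400.
Outer (θ from 0 to 2π): 800π.

Therefore ∮_C F · dr = 800π.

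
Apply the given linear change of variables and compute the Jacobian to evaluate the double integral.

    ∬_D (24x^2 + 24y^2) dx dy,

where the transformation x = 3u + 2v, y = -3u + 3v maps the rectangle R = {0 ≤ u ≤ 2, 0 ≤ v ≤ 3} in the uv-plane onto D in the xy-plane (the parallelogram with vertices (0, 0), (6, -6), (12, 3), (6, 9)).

Compute the Jacobian determinant of (x, y) with respect to (u, v):

    ∂(x,y)/∂(u,v) = | 3  2 | = (3)(3) - (2)(-3) = 15.
                   | -3  3 |

Its absolute value is |J| = 15 (the area scaling factor).

Substituting x = 3u + 2v, y = -3u + 3v into the integrand,

    24x^2 + 24y^2 → 432u^2 - 144u v + 312v^2,

so the integral becomes

    ∬_R (432u^2 - 144u v + 312v^2) · |J| du dv = ∫_0^2 ∫_0^3 (6480u^2 - 2160u v + 4680v^2) dv du.

Inner (v): 19440u^2 - 9720u + 42120.
Outer (u): 116640.

Therefore ∬_D (24x^2 + 24y^2) dx dy = 116640.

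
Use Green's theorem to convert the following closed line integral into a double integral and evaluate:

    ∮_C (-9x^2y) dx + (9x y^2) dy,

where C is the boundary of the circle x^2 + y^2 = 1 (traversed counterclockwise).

Green's theorem converts the closed line integral into a double integral over the enclosed region D:

    ∮_C P dx + Q dy = ∬_D (∂Q/∂x - ∂P/∂y) dA.

Here P = -9x^2y, Q = 9x y^2, so

    ∂Q/∂x = 9y^2,    ∂P/∂y = -9x^2,
    ∂Q/∂x - ∂P/∂y = 9x^2 + 9y^2.

D is the region x^2 + y^2 ≤ 1. Evaluating the double integral:

In polar coordinates (x = r cos θ, y = r sin θ, dA = r dr dθ) the integrand becomes 9r^2, so

    ∬_D (9x^2 + 9y^2) dA = ∫_0^{2π} ∫_0^{1} (9r^2) · r dr dθ.

Inner (r from 0 to 1): 9/4.
Outer (θ from 0 to 2π): 9π/2.

Therefore ∮_C P dx + Q dy = 9π/2.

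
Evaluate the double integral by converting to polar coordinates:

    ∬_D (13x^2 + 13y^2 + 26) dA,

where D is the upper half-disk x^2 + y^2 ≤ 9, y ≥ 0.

The region D is 0 ≤ r ≤ 3, 0 ≤ θ ≤ π in polar coordinates, where x = r cos(θ), y = r sin(θ), and dA = r dr dθ.

Under the substitution, the integrand becomes 13r^2 + 26, so

    ∬_D (13x^2 + 13y^2 + 26) dA = ∫_{0}^{π} ∫_{0}^{3} (13r^2 + 26) · r dr dθ.

Inner integral (in r): ∫_{0}^{3} (13r^2 + 26) · r dr = 1521/4.

Outer integral (in θ): ∫_{0}^{π} (1521/4) dθ = 1521π/4.

Therefore ∬_D (13x^2 + 13y^2 + 26) dA = 1521π/4.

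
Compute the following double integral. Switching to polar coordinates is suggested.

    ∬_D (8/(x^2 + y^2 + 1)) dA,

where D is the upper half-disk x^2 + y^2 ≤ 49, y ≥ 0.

The region D is 0 ≤ r ≤ 7, 0 ≤ θ ≤ π in polar coordinates, where x = r cos(θ), y = r sin(θ), and dA = r dr dθ.

Under the substitution, the integrand becomes 8/(r^2 + 1), so

    ∬_D (8/(x^2 + y^2 + 1)) dA = ∫_{0}^{π} ∫_{0}^{7} (8/(r^2 + 1)) · r dr dθ.

Inner integral (in r): ∫_{0}^{7} (8/(r^2 + 1)) · r dr = log(6250000).

Outer integral (in θ): ∫_{0}^{π} (log(6250000)) dθ = log(6250000^π).

Therefore ∬_D (8/(x^2 + y^2 + 1)) dA = log(6250000^π).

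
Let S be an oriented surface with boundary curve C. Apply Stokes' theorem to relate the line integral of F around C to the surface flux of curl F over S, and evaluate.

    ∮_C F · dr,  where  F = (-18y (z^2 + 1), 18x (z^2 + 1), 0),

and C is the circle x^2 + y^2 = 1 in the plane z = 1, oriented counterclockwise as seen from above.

Let S be the flat disk x^2 + y^2 ≤ 1 in the plane z = 1, with upward unit normal n̂ = ẑ. By Stokes' theorem,

    ∮_C F · dr = ∬_S (∇ × F) · n̂ dS = ∬_D (curl F)_z dA,

where D is the disk x^2 + y^2 ≤ 1.

Compute the curl of F = (-18y (z^2 + 1), 18x (z^2 + 1), 0):
    (∇ × F)_x = ∂F_z/∂y - ∂F_y/∂z = -36x z,
    (∇ × F)_y = ∂F_x/∂z - ∂F_z/∂x = -36y z,
    (∇ × F)_z = ∂F_y/∂x - ∂F_x/∂y = 36z^2 + 36.

On z = 1, (curl F)_z = 72.

Convert to polar (x = r cos θ, y = r sin θ, dA = r dr dθ); the integrand becomes 72, so

    ∬_D (curl F)_z dA = ∫_0^{2π} ∫_0^{1} (72) · r dr dθ.

Inner (r from 0 to 1): 36.
Outer (θ from 0 to 2π): 72π.

Therefore ∮_C F · dr = 72π.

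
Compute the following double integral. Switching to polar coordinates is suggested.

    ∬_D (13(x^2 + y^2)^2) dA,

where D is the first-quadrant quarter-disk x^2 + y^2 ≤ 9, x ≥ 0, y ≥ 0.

The region D is 0 ≤ r ≤ 3, 0 ≤ θ ≤ π/2 in polar coordinates, where x = r cos(θ), y = r sin(θ), and dA = r dr dθ.

Under the substitution, the integrand becomes 13r^4, so

    ∬_D (13(x^2 + y^2)^2) dA = ∫_{0}^{π/2} ∫_{0}^{3} (13r^4) · r dr dθ.

Inner integral (in r): ∫_{0}^{3} (13r^4) · r dr = 3159/2.

Outer integral (in θ): ∫_{0}^{π/2} (3159/2) dθ = 3159π/4.

Therefore ∬_D (13(x^2 + y^2)^2) dA = 3159π/4.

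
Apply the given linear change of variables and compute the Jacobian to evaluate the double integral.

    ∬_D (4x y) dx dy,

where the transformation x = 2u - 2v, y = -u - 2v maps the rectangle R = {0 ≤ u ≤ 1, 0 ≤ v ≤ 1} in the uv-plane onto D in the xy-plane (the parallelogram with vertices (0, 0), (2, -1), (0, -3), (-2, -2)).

Compute the Jacobian determinant of (x, y) with respect to (u, v):

    ∂(x,y)/∂(u,v) = | 2  -2 | = (2)(-2) - (-2)(-1) = -6.
                   | -1  -2 |

Its absolute value is |J| = 6 (the area scaling factor).

Substituting x = 2u - 2v, y = -u - 2v into the integrand,

    4x y → -8u^2 - 8u v + 16v^2,

so the integral becomes

    ∬_R (-8u^2 - 8u v + 16v^2) · |J| du dv = ∫_0^1 ∫_0^1 (-48u^2 - 48u v + 96v^2) dv du.

Inner (v): -48u^2 - 24u + 32.
Outer (u): 4.

Therefore ∬_D (4x y) dx dy = 4.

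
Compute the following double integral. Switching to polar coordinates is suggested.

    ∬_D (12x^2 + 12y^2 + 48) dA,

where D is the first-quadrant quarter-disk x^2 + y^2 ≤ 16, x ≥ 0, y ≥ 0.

The region D is 0 ≤ r ≤ 4, 0 ≤ θ ≤ π/2 in polar coordinates, where x = r cos(θ), y = r sin(θ), and dA = r dr dθ.

Under the substitution, the integrand becomes 12r^2 + 48, so

    ∬_D (12x^2 + 12y^2 + 48) dA = ∫_{0}^{π/2} ∫_{0}^{4} (12r^2 + 48) · r dr dθ.

Inner integral (in r): ∫_{0}^{4} (12r^2 + 48) · r dr = 1152.

Outer integral (in θ): ∫_{0}^{π/2} (1152) dθ = 576π.

Therefore ∬_D (12x^2 + 12y^2 + 48) dA = 576π.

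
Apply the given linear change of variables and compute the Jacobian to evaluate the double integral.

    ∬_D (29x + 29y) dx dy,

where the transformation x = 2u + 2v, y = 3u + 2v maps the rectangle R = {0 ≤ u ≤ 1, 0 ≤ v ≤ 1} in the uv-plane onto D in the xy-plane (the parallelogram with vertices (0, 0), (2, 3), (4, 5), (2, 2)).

Compute the Jacobian determinant of (x, y) with respect to (u, v):

    ∂(x,y)/∂(u,v) = | 2  2 | = (2)(2) - (2)(3) = -2.
                   | 3  2 |

Its absolute value is |J| = 2 (the area scaling factor).

Substituting x = 2u + 2v, y = 3u + 2v into the integrand,

    29x + 29y → 145u + 116v,

so the integral becomes

    ∬_R (145u + 116v) · |J| du dv = ∫_0^1 ∫_0^1 (290u + 232v) dv du.

Inner (v): 290u + 116.
Outer (u): 261.

Therefore ∬_D (29x + 29y) dx dy = 261.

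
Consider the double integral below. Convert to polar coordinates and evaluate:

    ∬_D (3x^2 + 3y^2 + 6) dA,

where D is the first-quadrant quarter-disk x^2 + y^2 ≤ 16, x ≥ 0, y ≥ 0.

The region D is 0 ≤ r ≤ 4, 0 ≤ θ ≤ π/2 in polar coordinates, where x = r cos(θ), y = r sin(θ), and dA = r dr dθ.

Under the substitution, the integrand becomes 3r^2 + 6, so

    ∬_D (3x^2 + 3y^2 + 6) dA = ∫_{0}^{π/2} ∫_{0}^{4} (3r^2 + 6) · r dr dθ.

Inner integral (in r): ∫_{0}^{4} (3r^2 + 6) · r dr = 240.

Outer integral (in θ): ∫_{0}^{π/2} (240) dθ = 120π.

Therefore ∬_D (3x^2 + 3y^2 + 6) dA = 120π.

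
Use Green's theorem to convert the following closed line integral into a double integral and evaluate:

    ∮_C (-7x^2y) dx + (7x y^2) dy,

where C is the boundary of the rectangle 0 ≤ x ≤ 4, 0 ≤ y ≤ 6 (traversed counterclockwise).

Green's theorem converts the closed line integral into a double integral over the enclosed region D:

    ∮_C P dx + Q dy = ∬_D (∂Q/∂x - ∂P/∂y) dA.

Here P = -7x^2y, Q = 7x y^2, so

    ∂Q/∂x = 7y^2,    ∂P/∂y = -7x^2,
    ∂Q/∂x - ∂P/∂y = 7x^2 + 7y^2.

D is the region 0 ≤ x ≤ 4, 0 ≤ y ≤ 6. Evaluating the double integral:

    ∬_D (7x^2 + 7y^2) dA = ∫_0^{4} ∫_0^{6} (7x^2 + 7y^2) dy dx.

Inner (y from 0 to 6): 42x^2 + 504.
Outer (x from 0 to 4): 2912.

Therefore ∮_C P dx + Q dy = 2912.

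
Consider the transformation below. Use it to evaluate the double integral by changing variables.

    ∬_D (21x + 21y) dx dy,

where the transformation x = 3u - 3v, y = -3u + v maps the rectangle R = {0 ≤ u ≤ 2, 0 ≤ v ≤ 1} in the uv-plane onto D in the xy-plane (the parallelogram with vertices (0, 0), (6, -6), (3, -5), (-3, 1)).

Compute the Jacobian determinant of (x, y) with respect to (u, v):

    ∂(x,y)/∂(u,v) = | 3  -3 | = (3)(1) - (-3)(-3) = -6.
                   | -3  1 |

Its absolute value is |J| = 6 (the area scaling factor).

Substituting x = 3u - 3v, y = -3u + v into the integrand,

    21x + 21y → -42v,

so the integral becomes

    ∬_R (-42v) · |J| du dv = ∫_0^2 ∫_0^1 (-252v) dv du.

Inner (v): -126.
Outer (u): -252.

Therefore ∬_D (21x + 21y) dx dy = -252.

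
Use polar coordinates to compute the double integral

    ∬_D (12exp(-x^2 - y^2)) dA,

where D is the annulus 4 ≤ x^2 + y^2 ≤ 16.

The region D is 2 ≤ r ≤ 4, 0 ≤ θ ≤ 2π in polar coordinates, where x = r cos(θ), y = r sin(θ), and dA = r dr dθ.

Under the substitution, the integrand becomes 12exp(-r^2), so

    ∬_D (12exp(-x^2 - y^2)) dA = ∫_{0}^{2π} ∫_{2}^{4} (12exp(-r^2)) · r dr dθ.

Inner integral (in r): ∫_{2}^{4} (12exp(-r^2)) · r dr = -(6 - 6exp(12))exp(-16).

Outer integral (in θ): ∫_{0}^{2π} (-(6 - 6exp(12))exp(-16)) dθ = -12π (1 - exp(12))exp(-16).

Therefore ∬_D (12exp(-x^2 - y^2)) dA = -12π (1 - exp(12))exp(-16).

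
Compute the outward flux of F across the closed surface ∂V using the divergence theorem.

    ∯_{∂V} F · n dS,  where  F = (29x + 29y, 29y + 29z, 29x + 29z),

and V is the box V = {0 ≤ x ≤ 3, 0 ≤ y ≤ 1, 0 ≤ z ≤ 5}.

By the divergence theorem,

    ∯_{∂V} F · n dS = ∭_V (∇ · F) dV.

Compute the divergence:
    ∇ · F = ∂F_x/∂x + ∂F_y/∂y + ∂F_z/∂z = 29 + 29 + 29 = 87.

V is a rectangular box, so dV = dx dy dz with 0 ≤ x ≤ 3, 0 ≤ y ≤ 1, 0 ≤ z ≤ 5.

Integrate (87) over V as an iterated integral:

    ∭_V (∇·F) dV = ∫_0^{3} ∫_0^{1} ∫_0^{5} (87) dz dy dx.

Inner (z from 0 to 5): 435.
Middle (y from 0 to 1): 435.
Outer (x from 0 to 3): 1305.

Therefore ∯_{∂V} F · n dS = 1305.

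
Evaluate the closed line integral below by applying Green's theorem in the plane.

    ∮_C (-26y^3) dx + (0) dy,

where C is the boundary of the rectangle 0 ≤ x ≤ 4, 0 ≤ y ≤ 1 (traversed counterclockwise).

Green's theorem converts the closed line integral into a double integral over the enclosed region D:

    ∮_C P dx + Q dy = ∬_D (∂Q/∂x - ∂P/∂y) dA.

Here P = -26y^3, Q = 0, so

    ∂Q/∂x = 0,    ∂P/∂y = -78y^2,
    ∂Q/∂x - ∂P/∂y = 78y^2.

D is the region 0 ≤ x ≤ 4, 0 ≤ y ≤ 1. Evaluating the double integral:

    ∬_D (78y^2) dA = ∫_0^{4} ∫_0^{1} (78y^2) dy dx.

Inner (y from 0 to 1): 26.
Outer (x from 0 to 4): 104.

Therefore ∮_C P dx + Q dy = 104.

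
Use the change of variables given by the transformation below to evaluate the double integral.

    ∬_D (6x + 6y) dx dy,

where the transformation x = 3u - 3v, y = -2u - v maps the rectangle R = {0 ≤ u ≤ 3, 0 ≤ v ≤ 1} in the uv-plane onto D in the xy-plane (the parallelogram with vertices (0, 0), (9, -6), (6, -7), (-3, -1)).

Compute the Jacobian determinant of (x, y) with respect to (u, v):

    ∂(x,y)/∂(u,v) = | 3  -3 | = (3)(-1) - (-3)(-2) = -9.
                   | -2  -1 |

Its absolute value is |J| = 9 (the area scaling factor).

Substituting x = 3u - 3v, y = -2u - v into the integrand,

    6x + 6y → 6u - 24v,

so the integral becomes

    ∬_R (6u - 24v) · |J| du dv = ∫_0^3 ∫_0^1 (54u - 216v) dv du.

Inner (v): 54u - 108.
Outer (u): -81.

Therefore ∬_D (6x + 6y) dx dy = -81.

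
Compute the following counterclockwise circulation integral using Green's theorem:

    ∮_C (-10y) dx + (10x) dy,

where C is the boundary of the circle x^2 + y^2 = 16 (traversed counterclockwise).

Green's theorem converts the closed line integral into a double integral over the enclosed region D:

    ∮_C P dx + Q dy = ∬_D (∂Q/∂x - ∂P/∂y) dA.

Here P = -10y, Q = 10x, so

    ∂Q/∂x = 10,    ∂P/∂y = -10,
    ∂Q/∂x - ∂P/∂y = 20.

D is the region x^2 + y^2 ≤ 16. Evaluating the double integral:

In polar coordinates (x = r cos θ, y = r sin θ, dA = r dr dθ) the integrand becomes 20, so

    ∬_D (20) dA = ∫_0^{2π} ∫_0^{4} (20) · r dr dθ.

Inner (r from 0 to 4): 160.
Outer (θ from 0 to 2π): 320π.

Therefore ∮_C P dx + Q dy = 320π.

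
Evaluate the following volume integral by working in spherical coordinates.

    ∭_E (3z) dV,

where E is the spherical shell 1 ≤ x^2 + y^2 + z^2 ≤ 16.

In spherical coordinates, x = ρ sin(φ) cos(θ), y = ρ sin(φ) sin(θ), z = ρ cos(φ), and dV = ρ^2 sin(φ) dρ dφ dθ.

The integrand becomes 3ρ cos(φ), so

    ∭_E (3z) dV = ∫_{0}^{2π} ∫_{0}^{π} ∫_{1}^{4} (3ρ cos(φ)) · ρ^2 sin(φ) dρ dφ dθ.

Inner (ρ): 765sin(2φ)/8.
Middle (φ): 0.
Outer (θ): 0.

Therefore the triple integral equals 0.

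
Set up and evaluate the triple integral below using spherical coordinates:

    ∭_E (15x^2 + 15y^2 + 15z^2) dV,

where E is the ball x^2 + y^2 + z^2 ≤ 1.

In spherical coordinates, x = ρ sin(φ) cos(θ), y = ρ sin(φ) sin(θ), z = ρ cos(φ), and dV = ρ^2 sin(φ) dρ dφ dθ.

The integrand becomes 15ρ^2, so

    ∭_E (15x^2 + 15y^2 + 15z^2) dV = ∫_{0}^{2π} ∫_{0}^{π} ∫_{0}^{1} (15ρ^2) · ρ^2 sin(φ) dρ dφ dθ.

Inner (ρ): 3sin(φ).
Middle (φ): 6.
Outer (θ): 12π.

Therefore the triple integral equals 12π.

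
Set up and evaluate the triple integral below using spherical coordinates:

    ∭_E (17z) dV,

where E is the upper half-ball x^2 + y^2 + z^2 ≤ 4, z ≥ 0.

In spherical coordinates, x = ρ sin(φ) cos(θ), y = ρ sin(φ) sin(θ), z = ρ cos(φ), and dV = ρ^2 sin(φ) dρ dφ dθ.

The integrand becomes 17ρ cos(φ), so

    ∭_E (17z) dV = ∫_{0}^{2π} ∫_{0}^{π/2} ∫_{0}^{2} (17ρ cos(φ)) · ρ^2 sin(φ) dρ dφ dθ.

Inner (ρ): 34sin(2φ).
Middle (φ): 34.
Outer (θ): 68π.

Therefore the triple integral equals 68π.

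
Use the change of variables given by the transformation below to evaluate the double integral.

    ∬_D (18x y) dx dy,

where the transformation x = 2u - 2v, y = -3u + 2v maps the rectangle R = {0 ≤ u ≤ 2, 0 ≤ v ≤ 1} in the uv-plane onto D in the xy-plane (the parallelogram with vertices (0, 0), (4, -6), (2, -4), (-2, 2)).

Compute the Jacobian determinant of (x, y) with respect to (u, v):

    ∂(x,y)/∂(u,v) = | 2  -2 | = (2)(2) - (-2)(-3) = -2.
                   | -3  2 |

Its absolute value is |J| = 2 (the area scaling factor).

Substituting x = 2u - 2v, y = -3u + 2v into the integrand,

    18x y → -108u^2 + 180u v - 72v^2,

so the integral becomes

    ∬_R (-108u^2 + 180u v - 72v^2) · |J| du dv = ∫_0^2 ∫_0^1 (-216u^2 + 360u v - 144v^2) dv du.

Inner (v): -216u^2 + 180u - 48.
Outer (u): -312.

Therefore ∬_D (18x y) dx dy = -312.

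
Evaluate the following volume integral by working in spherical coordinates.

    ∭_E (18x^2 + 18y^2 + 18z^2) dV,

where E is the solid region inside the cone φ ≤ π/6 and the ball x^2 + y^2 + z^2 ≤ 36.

In spherical coordinates, x = ρ sin(φ) cos(θ), y = ρ sin(φ) sin(θ), z = ρ cos(φ), and dV = ρ^2 sin(φ) dρ dφ dθ.

The integrand becomes 18ρ^2, so

    ∭_E (18x^2 + 18y^2 + 18z^2) dV = ∫_{0}^{2π} ∫_{0}^{π/6} ∫_{0}^{6} (18ρ^2) · ρ^2 sin(φ) dρ dφ dθ.

Inner (ρ): 139968sin(φ)/5.
Middle (φ): 139968/5 - 69984sqrt(3)/5.
Outer (θ): 139968π (2 - sqrt(3))/5.

Therefore the triple integral equals 139968π (2 - sqrt(3))/5.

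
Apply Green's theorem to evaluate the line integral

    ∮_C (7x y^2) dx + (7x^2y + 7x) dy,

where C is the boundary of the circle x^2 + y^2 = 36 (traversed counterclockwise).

Green's theorem converts the closed line integral into a double integral over the enclosed region D:

    ∮_C P dx + Q dy = ∬_D (∂Q/∂x - ∂P/∂y) dA.

Here P = 7x y^2, Q = 7x^2y + 7x, so

    ∂Q/∂x = 14x y + 7,    ∂P/∂y = 14x y,
    ∂Q/∂x - ∂P/∂y = 7.

D is the region x^2 + y^2 ≤ 36. Evaluating the double integral:

In polar coordinates (x = r cos θ, y = r sin θ, dA = r dr dθ) the integrand becomes 7, so

    ∬_D (7) dA = ∫_0^{2π} ∫_0^{6} (7) · r dr dθ.

Inner (r from 0 to 6): 126.
Outer (θ from 0 to 2π): 252π.

Therefore ∮_C P dx + Q dy = 252π.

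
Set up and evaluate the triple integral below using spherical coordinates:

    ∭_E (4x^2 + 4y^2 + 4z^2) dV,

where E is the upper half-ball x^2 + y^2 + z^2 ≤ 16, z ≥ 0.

In spherical coordinates, x = ρ sin(φ) cos(θ), y = ρ sin(φ) sin(θ), z = ρ cos(φ), and dV = ρ^2 sin(φ) dρ dφ dθ.

The integrand becomes 4ρ^2, so

    ∭_E (4x^2 + 4y^2 + 4z^2) dV = ∫_{0}^{2π} ∫_{0}^{π/2} ∫_{0}^{4} (4ρ^2) · ρ^2 sin(φ) dρ dφ dθ.

Inner (ρ): 4096sin(φ)/5.
Middle (φ): 4096/5.
Outer (θ): 8192π/5.

Therefore the triple integral equals 8192π/5.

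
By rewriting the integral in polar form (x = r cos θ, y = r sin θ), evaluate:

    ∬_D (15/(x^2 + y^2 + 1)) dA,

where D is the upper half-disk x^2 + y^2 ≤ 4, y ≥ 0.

The region D is 0 ≤ r ≤ 2, 0 ≤ θ ≤ π in polar coordinates, where x = r cos(θ), y = r sin(θ), and dA = r dr dθ.

Under the substitution, the integrand becomes 15/(r^2 + 1), so

    ∬_D (15/(x^2 + y^2 + 1)) dA = ∫_{0}^{π} ∫_{0}^{2} (15/(r^2 + 1)) · r dr dθ.

Inner integral (in r): ∫_{0}^{2} (15/(r^2 + 1)) · r dr = 15log(5)/2.

Outer integral (in θ): ∫_{0}^{π} (15log(5)/2) dθ = 15π log(5)/2.

Therefore ∬_D (15/(x^2 + y^2 + 1)) dA = 15π log(5)/2.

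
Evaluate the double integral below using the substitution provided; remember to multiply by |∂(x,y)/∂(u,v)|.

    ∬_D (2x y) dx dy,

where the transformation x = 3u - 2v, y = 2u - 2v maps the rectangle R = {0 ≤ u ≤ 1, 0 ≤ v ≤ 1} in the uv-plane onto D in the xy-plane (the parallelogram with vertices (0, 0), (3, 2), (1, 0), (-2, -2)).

Compute the Jacobian determinant of (x, y) with respect to (u, v):

    ∂(x,y)/∂(u,v) = | 3  -2 | = (3)(-2) - (-2)(2) = -2.
                   | 2  -2 |

Its absolute value is |J| = 2 (the area scaling factor).

Substituting x = 3u - 2v, y = 2u - 2v into the integrand,

    2x y → 12u^2 - 20u v + 8v^2,

so the integral becomes

    ∬_R (12u^2 - 20u v + 8v^2) · |J| du dv = ∫_0^1 ∫_0^1 (24u^2 - 40u v + 16v^2) dv du.

Inner (v): 24u^2 - 20u + 16/3.
Outer (u): 10/3.

Therefore ∬_D (2x y) dx dy = 10/3.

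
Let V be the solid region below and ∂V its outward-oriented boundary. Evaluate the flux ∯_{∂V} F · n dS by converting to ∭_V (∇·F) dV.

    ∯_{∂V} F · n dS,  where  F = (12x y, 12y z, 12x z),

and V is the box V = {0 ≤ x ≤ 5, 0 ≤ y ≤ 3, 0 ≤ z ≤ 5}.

By the divergence theorem,

    ∯_{∂V} F · n dS = ∭_V (∇ · F) dV.

Compute the divergence:
    ∇ · F = ∂F_x/∂x + ∂F_y/∂y + ∂F_z/∂z = 12y + 12z + 12x = 12x + 12y + 12z.

V is a rectangular box, so dV = dx dy dz with 0 ≤ x ≤ 5, 0 ≤ y ≤ 3, 0 ≤ z ≤ 5.

Integrate (12x + 12y + 12z) over V as an iterated integral:

    ∭_V (∇·F) dV = ∫_0^{5} ∫_0^{3} ∫_0^{5} (12x + 12y + 12z) dz dy dx.

Inner (z from 0 to 5): 60x + 60y + 150.
Middle (y from 0 to 3): 180x + 720.
Outer (x from 0 to 5): 5850.

Therefore ∯_{∂V} F · n dS = 5850.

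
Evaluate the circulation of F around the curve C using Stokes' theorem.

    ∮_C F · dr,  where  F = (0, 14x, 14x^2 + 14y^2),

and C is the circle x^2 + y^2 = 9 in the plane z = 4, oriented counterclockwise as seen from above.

Let S be the flat disk x^2 + y^2 ≤ 9 in the plane z = 4, with upward unit normal n̂ = ẑ. By Stokes' theorem,

    ∮_C F · dr = ∬_S (∇ × F) · n̂ dS = ∬_D (curl F)_z dA,

where D is the disk x^2 + y^2 ≤ 9.

Compute the curl of F = (0, 14x, 14x^2 + 14y^2):
    (∇ × F)_x = ∂F_z/∂y - ∂F_y/∂z = 28y,
    (∇ × F)_y = ∂F_x/∂z - ∂F_z/∂x = -28x,
    (∇ × F)_z = ∂F_y/∂x - ∂F_x/∂y = 14.

On z = 4, (curl F)_z = 14.

Convert to polar (x = r cos θ, y = r sin θ, dA = r dr dθ); the integrand becomes 14, so

    ∬_D (curl F)_z dA = ∫_0^{2π} ∫_0^{3} (14) · r dr dθ.

Inner (r from 0 to 3): 63.
Outer (θ from 0 to 2π): 126π.

Therefore ∮_C F · dr = 126π.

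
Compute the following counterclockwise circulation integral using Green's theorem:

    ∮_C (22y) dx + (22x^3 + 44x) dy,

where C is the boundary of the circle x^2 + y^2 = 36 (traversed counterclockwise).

Green's theorem converts the closed line integral into a double integral over the enclosed region D:

    ∮_C P dx + Q dy = ∬_D (∂Q/∂x - ∂P/∂y) dA.

Here P = 22y, Q = 22x^3 + 44x, so

    ∂Q/∂x = 66x^2 + 44,    ∂P/∂y = 22,
    ∂Q/∂x - ∂P/∂y = 66x^2 + 22.

D is the region x^2 + y^2 ≤ 36. Evaluating the double integral:

In polar coordinates (x = r cos θ, y = r sin θ, dA = r dr dθ) the integrand becomes 66r^2cos(θ)^2 + 22, so

    ∬_D (66x^2 + 22) dA = ∫_0^{2π} ∫_0^{6} (66r^2cos(θ)^2 + 22) · r dr dθ.

Inner (r from 0 to 6): 21384cos(θ)^2 + 396.
Outer (θ from 0 to 2π): 22176π.

Therefore ∮_C P dx + Q dy = 22176π.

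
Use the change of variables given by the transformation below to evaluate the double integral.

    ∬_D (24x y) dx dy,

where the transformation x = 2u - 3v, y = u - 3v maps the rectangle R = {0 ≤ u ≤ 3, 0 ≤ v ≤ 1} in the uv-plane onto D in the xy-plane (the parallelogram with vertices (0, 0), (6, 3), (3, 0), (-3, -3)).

Compute the Jacobian determinant of (x, y) with respect to (u, v):

    ∂(x,y)/∂(u,v) = | 2  -3 | = (2)(-3) - (-3)(1) = -3.
                   | 1  -3 |

Its absolute value is |J| = 3 (the area scaling factor).

Substituting x = 2u - 3v, y = u - 3v into the integrand,

    24x y → 48u^2 - 216u v + 216v^2,

so the integral becomes

    ∬_R (48u^2 - 216u v + 216v^2) · |J| du dv = ∫_0^3 ∫_0^1 (144u^2 - 648u v + 648v^2) dv du.

Inner (v): 144u^2 - 324u + 216.
Outer (u): 486.

Therefore ∬_D (24x y) dx dy = 486.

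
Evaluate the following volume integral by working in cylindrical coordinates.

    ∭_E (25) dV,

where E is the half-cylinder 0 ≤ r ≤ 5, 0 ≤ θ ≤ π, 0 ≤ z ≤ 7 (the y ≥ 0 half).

In cylindrical coordinates, x = r cos(θ), y = r sin(θ), z = z, and dV = r dr dθ dz.

The integrand becomes 25, so

    ∭_E (25) dV = ∫_{0}^{π} ∫_{0}^{5} ∫_{0}^{7} (25) · r dz dr dθ.

Inner (z): 175r.
Middle (r from 0 to 5): 4375/2.
Outer (θ): 4375π/2.

Therefore the triple integral equals 4375π/2.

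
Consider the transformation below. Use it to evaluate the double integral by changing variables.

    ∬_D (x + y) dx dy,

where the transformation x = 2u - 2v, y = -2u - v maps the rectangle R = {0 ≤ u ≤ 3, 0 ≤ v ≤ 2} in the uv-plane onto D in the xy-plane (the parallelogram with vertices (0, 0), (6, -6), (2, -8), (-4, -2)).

Compute the Jacobian determinant of (x, y) with respect to (u, v):

    ∂(x,y)/∂(u,v) = | 2  -2 | = (2)(-1) - (-2)(-2) = -6.
                   | -2  -1 |

Its absolute value is |J| = 6 (the area scaling factor).

Substituting x = 2u - 2v, y = -2u - v into the integrand,

    x + y → -3v,

so the integral becomes

    ∬_R (-3v) · |J| du dv = ∫_0^3 ∫_0^2 (-18v) dv du.

Inner (v): -36.
Outer (u): -108.

Therefore ∬_D (x + y) dx dy = -108.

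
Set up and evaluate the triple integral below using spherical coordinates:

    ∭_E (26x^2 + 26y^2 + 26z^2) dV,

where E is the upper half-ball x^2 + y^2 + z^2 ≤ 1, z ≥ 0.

In spherical coordinates, x = ρ sin(φ) cos(θ), y = ρ sin(φ) sin(θ), z = ρ cos(φ), and dV = ρ^2 sin(φ) dρ dφ dθ.

The integrand becomes 26ρ^2, so

    ∭_E (26x^2 + 26y^2 + 26z^2) dV = ∫_{0}^{2π} ∫_{0}^{π/2} ∫_{0}^{1} (26ρ^2) · ρ^2 sin(φ) dρ dφ dθ.

Inner (ρ): 26sin(φ)/5.
Middle (φ): 26/5.
Outer (θ): 52π/5.

Therefore the triple integral equals 52π/5.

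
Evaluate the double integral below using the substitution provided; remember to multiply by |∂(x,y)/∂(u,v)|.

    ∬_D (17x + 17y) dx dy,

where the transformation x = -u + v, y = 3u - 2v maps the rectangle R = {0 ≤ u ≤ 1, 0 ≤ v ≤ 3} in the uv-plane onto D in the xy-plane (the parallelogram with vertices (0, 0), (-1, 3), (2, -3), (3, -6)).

Compute the Jacobian determinant of (x, y) with respect to (u, v):

    ∂(x,y)/∂(u,v) = | -1  1 | = (-1)(-2) - (1)(3) = -1.
                   | 3  -2 |

Its absolute value is |J| = 1 (the area scaling factor).

Substituting x = -u + v, y = 3u - 2v into the integrand,

    17x + 17y → 34u - 17v,

so the integral becomes

    ∬_R (34u - 17v) · |J| du dv = ∫_0^1 ∫_0^3 (34u - 17v) dv du.

Inner (v): 102u - 153/2.
Outer (u): -51/2.

Therefore ∬_D (17x + 17y) dx dy = -51/2.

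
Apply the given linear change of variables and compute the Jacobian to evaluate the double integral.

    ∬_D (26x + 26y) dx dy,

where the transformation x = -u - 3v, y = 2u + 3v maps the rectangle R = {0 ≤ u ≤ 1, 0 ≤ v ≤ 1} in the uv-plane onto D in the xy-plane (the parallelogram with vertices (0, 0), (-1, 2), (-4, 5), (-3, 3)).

Compute the Jacobian determinant of (x, y) with respect to (u, v):

    ∂(x,y)/∂(u,v) = | -1  -3 | = (-1)(3) - (-3)(2) = 3.
                   | 2  3 |

Its absolute value is |J| = 3 (the area scaling factor).

Substituting x = -u - 3v, y = 2u + 3v into the integrand,

    26x + 26y → 26u,

so the integral becomes

    ∬_R (26u) · |J| du dv = ∫_0^1 ∫_0^1 (78u) dv du.

Inner (v): 78u.
Outer (u): 39.

Therefore ∬_D (26x + 26y) dx dy = 39.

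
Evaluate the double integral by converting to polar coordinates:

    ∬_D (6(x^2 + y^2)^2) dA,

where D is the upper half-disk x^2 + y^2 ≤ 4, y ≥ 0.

The region D is 0 ≤ r ≤ 2, 0 ≤ θ ≤ π in polar coordinates, where x = r cos(θ), y = r sin(θ), and dA = r dr dθ.

Under the substitution, the integrand becomes 6r^4, so

    ∬_D (6(x^2 + y^2)^2) dA = ∫_{0}^{π} ∫_{0}^{2} (6r^4) · r dr dθ.

Inner integral (in r): ∫_{0}^{2} (6r^4) · r dr = 64.

Outer integral (in θ): ∫_{0}^{π} (64) dθ = 64π.

Therefore ∬_D (6(x^2 + y^2)^2) dA = 64π.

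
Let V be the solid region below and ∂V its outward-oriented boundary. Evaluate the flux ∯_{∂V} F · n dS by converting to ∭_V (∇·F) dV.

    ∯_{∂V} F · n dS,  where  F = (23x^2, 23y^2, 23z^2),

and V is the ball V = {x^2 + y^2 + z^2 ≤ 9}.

By the divergence theorem,

    ∯_{∂V} F · n dS = ∭_V (∇ · F) dV.

Compute the divergence:
    ∇ · F = ∂F_x/∂x + ∂F_y/∂y + ∂F_z/∂z = 46x + 46y + 46z.

In spherical coordinates, x = ρ sin(φ) cos(θ), y = ρ sin(φ) sin(θ), z = ρ cos(φ), dV = ρ^2 sin(φ) dρ dφ dθ, with 0 ≤ ρ ≤ 3, 0 ≤ φ ≤ π, 0 ≤ θ ≤ 2π.

The integrand, after substitution and multiplying by the volume element, becomes (46ρ (sqrt(2)sin(φ)sin(θ + π/4) + cos(φ))) · ρ^2 sin(φ), so

    ∭_V (∇·F) dV = ∫_0^{2π} ∫_0^{π} ∫_0^{3} (46ρ (sqrt(2)sin(φ)sin(θ + π/4) + cos(φ))) · ρ^2 sin(φ) dρ dφ dθ.

Inner (ρ from 0 to 3): 1863(sqrt(2)sin(φ)sin(θ + π/4) + cos(φ))sin(φ)/2.
Middle (φ from 0 to π): 1863sqrt(2)π sin(θ + π/4)/4.
Outer (θ from 0 to 2π): 0.

Therefore ∯_{∂V} F · n dS = 0.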